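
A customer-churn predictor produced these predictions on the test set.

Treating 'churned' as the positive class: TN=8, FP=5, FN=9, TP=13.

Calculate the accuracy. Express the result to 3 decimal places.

Accuracy = (TP+TN)/N = (13+8)/35 = 0.600

0.600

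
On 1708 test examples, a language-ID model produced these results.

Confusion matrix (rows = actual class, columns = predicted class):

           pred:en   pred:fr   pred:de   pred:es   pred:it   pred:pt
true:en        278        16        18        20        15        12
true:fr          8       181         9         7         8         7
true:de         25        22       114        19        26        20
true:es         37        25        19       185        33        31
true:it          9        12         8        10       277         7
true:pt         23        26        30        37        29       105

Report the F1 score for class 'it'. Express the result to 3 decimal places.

Treat 'it' as positive and all other classes as negative.
F1 score = 2·TP/(2·TP+FP+FN).
it: TP=277, FP=15+8+26+33+29=111, FN=9+12+8+10+7=46 → 554/711 = 0.7792

0.779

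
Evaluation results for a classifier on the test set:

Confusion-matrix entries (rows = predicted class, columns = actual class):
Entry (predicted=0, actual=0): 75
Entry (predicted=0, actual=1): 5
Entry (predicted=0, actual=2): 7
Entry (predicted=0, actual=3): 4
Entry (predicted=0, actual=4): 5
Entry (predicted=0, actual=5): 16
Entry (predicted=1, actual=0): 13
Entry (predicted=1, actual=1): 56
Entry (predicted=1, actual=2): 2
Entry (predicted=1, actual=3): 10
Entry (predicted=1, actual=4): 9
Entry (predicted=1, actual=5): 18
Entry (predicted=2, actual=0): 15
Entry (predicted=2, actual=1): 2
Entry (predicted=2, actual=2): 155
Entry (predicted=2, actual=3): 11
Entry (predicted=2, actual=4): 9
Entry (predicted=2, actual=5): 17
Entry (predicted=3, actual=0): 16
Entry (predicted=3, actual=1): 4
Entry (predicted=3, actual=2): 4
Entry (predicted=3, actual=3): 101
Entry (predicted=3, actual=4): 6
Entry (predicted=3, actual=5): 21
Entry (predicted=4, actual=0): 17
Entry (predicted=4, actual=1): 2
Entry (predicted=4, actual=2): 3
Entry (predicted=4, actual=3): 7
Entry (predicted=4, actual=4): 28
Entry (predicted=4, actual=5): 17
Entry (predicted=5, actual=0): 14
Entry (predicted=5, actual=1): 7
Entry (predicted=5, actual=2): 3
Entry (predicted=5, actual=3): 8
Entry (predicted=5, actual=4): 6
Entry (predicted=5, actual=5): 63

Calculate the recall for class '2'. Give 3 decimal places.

0.891

recall = TP/(TP+FN).
2: TP=155, FN=7+2+4+3+3=19 → 155/174 = 0.8908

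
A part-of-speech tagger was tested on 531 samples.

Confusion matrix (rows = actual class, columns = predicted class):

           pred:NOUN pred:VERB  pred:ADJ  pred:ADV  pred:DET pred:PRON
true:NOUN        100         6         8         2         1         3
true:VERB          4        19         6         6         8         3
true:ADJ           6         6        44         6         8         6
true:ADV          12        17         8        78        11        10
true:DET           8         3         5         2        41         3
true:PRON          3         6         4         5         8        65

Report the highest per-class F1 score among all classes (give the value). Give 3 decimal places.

Per-class F1 score (2·TP/(2·TP+FP+FN)):
  NOUN: TP=100, FP=4+6+12+8+3=33, FN=6+8+2+1+3=20 → 200/253 = 0.7905
  VERB: TP=19, FP=6+6+17+3+6=38, FN=4+6+6+8+3=27 → 38/103 = 0.3689
  ADJ: TP=44, FP=8+6+8+5+4=31, FN=6+6+6+8+6=32 → 88/151 = 0.5828
  ADV: TP=78, FP=2+6+6+2+5=21, FN=12+17+8+11+10=58 → 156/235 = 0.6638
  DET: TP=41, FP=1+8+8+11+8=36, FN=8+3+5+2+3=21 → 82/139 = 0.5899
  PRON: TP=65, FP=3+3+6+10+3=25, FN=3+6+4+5+8=26 → 130/181 = 0.7182
Highest is class 'NOUN' with F1 score = 0.791.

0.791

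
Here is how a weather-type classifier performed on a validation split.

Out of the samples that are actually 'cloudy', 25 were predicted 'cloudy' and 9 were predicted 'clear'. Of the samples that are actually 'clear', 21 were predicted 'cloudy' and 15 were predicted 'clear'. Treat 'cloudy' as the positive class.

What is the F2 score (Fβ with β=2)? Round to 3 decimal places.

Fβ = (1+β²)·TP / ((1+β²)·TP + β²·FN + FP), with β²=4
= 5·25 / (5·25 + 4·9 + 21) = 0.687

0.687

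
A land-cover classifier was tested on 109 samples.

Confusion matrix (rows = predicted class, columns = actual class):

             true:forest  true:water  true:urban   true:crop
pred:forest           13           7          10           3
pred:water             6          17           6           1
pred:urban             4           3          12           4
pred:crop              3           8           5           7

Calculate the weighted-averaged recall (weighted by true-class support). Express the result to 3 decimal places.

0.450

Per-class recall (TP/(TP+FN)):
  forest: TP=13, FN=6+4+3=13 → 13/26 = 0.5000
  water: TP=17, FN=7+3+8=18 → 17/35 = 0.4857
  urban: TP=12, FN=10+6+5=21 → 12/33 = 0.3636
  crop: TP=7, FN=3+1+4=8 → 7/15 = 0.4667
Weighted-recall = Σ (supportᵢ/N)·recallᵢ with N=109: (26/109)·0.5000 + (35/109)·0.4857 + (33/109)·0.3636 + (15/109)·0.4667 = 0.450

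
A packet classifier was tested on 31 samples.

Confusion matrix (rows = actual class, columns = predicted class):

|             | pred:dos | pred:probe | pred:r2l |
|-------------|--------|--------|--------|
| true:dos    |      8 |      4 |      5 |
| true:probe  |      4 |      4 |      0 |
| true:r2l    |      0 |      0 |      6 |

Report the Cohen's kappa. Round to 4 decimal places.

0.3573

Observed agreement pₒ = trace/N = 18/31 = 0.58065
Expected agreement pₑ = Σ (rowᵢ·colᵢ)/N² = (17·12 + 8·8 + 6·11)/31² = 0.34755
κ = (pₒ − pₑ)/(1 − pₑ) = (0.58065 − 0.34755)/(1 − 0.34755) = 0.3573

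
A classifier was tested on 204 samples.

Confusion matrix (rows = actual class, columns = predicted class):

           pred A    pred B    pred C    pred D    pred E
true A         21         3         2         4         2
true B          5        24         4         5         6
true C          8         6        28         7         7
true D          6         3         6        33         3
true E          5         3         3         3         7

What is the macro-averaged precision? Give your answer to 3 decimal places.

0.530

Per-class precision (TP/(TP+FP)):
  A: TP=21, FP=5+8+6+5=24 → 21/45 = 0.4667
  B: TP=24, FP=3+6+3+3=15 → 24/39 = 0.6154
  C: TP=28, FP=2+4+6+3=15 → 28/43 = 0.6512
  D: TP=33, FP=4+5+7+3=19 → 33/52 = 0.6346
  E: TP=7, FP=2+6+7+3=18 → 7/25 = 0.2800
Macro-precision = mean = (0.4667 + 0.6154 + 0.6512 + 0.6346 + 0.2800) / 5 = 0.530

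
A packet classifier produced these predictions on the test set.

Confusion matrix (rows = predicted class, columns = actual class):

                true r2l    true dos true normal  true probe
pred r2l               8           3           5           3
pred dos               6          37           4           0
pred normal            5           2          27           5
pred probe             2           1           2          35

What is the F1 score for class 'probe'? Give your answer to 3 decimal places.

0.843

F1 score = 2·TP/(2·TP+FP+FN).
probe: TP=35, FP=2+1+2=5, FN=3+0+5=8 → 70/83 = 0.8434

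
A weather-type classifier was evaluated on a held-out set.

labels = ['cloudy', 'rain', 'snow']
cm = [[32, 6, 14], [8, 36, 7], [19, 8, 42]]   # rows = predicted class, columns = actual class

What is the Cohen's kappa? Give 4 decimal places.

0.4564

Observed agreement pₒ = trace/N = 110/172 = 0.63953
Expected agreement pₑ = Σ (rowᵢ·colᵢ)/N² = (59·52 + 50·51 + 63·69)/172² = 0.33684
κ = (pₒ − pₑ)/(1 − pₑ) = (0.63953 − 0.33684)/(1 − 0.33684) = 0.4564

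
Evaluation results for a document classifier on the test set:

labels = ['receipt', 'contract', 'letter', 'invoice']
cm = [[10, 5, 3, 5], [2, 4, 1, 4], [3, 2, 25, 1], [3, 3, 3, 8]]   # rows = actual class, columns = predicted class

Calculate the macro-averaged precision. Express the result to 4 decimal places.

0.5167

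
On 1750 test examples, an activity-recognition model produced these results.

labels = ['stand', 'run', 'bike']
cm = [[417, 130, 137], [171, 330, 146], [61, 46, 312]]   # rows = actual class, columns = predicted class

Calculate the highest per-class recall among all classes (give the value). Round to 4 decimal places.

0.7446

Per-class recall (TP/(TP+FN)):
  stand: TP=417, FN=130+137=267 → 417/684 = 0.60965
  run: TP=330, FN=171+146=317 → 330/647 = 0.51005
  bike: TP=312, FN=61+46=107 → 312/419 = 0.74463
Highest is class 'bike' with recall = 0.7446.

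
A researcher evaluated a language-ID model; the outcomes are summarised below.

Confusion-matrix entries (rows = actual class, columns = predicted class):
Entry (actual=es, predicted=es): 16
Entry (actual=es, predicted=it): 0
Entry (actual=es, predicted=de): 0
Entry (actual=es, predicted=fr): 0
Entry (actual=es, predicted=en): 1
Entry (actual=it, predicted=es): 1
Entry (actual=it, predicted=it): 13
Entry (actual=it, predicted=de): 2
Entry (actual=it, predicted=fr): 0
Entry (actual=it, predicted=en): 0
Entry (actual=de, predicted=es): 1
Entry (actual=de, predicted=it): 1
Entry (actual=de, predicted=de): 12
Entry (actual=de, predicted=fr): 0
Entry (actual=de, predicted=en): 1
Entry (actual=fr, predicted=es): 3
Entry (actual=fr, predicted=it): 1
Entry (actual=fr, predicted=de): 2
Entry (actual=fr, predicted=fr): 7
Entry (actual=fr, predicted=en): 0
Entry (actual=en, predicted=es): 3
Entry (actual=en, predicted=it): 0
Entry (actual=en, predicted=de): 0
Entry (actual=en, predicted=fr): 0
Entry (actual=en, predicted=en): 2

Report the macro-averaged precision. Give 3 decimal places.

Per-class precision (TP/(TP+FP)):
  es: TP=16, FP=1+1+3+3=8 → 16/24 = 0.6667
  it: TP=13, FP=0+1+1+0=2 → 13/15 = 0.8667
  de: TP=12, FP=0+2+2+0=4 → 12/16 = 0.7500
  fr: TP=7, FP=0+0+0+0=0 → 7/7 = 1.0000
  en: TP=2, FP=1+0+1+0=2 → 2/4 = 0.5000
Macro-precision = mean = (0.6667 + 0.8667 + 0.7500 + 1.0000 + 0.5000) / 5 = 0.757

0.757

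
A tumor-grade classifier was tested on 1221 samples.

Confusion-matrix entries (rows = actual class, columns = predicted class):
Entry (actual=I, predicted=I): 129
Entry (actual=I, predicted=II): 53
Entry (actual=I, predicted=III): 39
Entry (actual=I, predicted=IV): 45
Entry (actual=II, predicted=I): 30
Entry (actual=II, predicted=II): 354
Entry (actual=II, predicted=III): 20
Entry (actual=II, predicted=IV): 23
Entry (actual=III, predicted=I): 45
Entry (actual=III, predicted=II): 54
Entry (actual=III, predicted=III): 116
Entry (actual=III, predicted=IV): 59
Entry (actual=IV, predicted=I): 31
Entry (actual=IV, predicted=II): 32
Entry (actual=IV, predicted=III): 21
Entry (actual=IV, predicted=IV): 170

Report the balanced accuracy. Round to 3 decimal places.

0.602

Balanced accuracy = mean of per-class recall.
  I: recall = 129/266 = 0.4850
  II: recall = 354/427 = 0.8290
  III: recall = 116/274 = 0.4234
  IV: recall = 170/254 = 0.6693
Mean = (0.4850 + 0.8290 + 0.4234 + 0.6693) / 4 = 0.602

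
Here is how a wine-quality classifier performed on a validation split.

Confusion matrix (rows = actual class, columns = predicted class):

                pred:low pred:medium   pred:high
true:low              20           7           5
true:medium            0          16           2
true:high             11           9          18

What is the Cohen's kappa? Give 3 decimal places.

Observed agreement pₒ = trace/N = 54/88 = 0.6136
Expected agreement pₑ = Σ (rowᵢ·colᵢ)/N² = (32·31 + 18·32 + 38·25)/88² = 0.3252
κ = (pₒ − pₑ)/(1 − pₑ) = (0.6136 − 0.3252)/(1 − 0.3252) = 0.427

0.427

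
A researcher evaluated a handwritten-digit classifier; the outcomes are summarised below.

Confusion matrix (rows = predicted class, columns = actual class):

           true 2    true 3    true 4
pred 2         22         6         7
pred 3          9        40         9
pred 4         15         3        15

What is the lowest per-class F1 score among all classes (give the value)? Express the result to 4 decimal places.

0.4688

Per-class F1 score (2·TP/(2·TP+FP+FN)):
  2: TP=22, FP=6+7=13, FN=9+15=24 → 44/81 = 0.54321
  3: TP=40, FP=9+9=18, FN=6+3=9 → 80/107 = 0.74766
  4: TP=15, FP=15+3=18, FN=7+9=16 → 30/64 = 0.46875
Lowest is class '4' with F1 score = 0.4688.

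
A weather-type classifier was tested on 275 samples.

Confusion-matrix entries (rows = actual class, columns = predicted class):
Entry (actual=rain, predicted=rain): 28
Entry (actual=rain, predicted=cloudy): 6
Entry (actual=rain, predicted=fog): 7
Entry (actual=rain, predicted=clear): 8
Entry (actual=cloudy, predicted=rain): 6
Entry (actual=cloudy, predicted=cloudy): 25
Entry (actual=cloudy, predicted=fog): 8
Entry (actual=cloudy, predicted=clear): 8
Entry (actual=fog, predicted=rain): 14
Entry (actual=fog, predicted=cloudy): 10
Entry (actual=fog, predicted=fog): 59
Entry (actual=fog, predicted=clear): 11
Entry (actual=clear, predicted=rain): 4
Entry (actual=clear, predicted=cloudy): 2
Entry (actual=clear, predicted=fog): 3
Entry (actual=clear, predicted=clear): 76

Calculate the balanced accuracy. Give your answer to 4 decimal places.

Balanced accuracy = mean of per-class recall.
  rain: recall = 28/49 = 0.57143
  cloudy: recall = 25/47 = 0.53191
  fog: recall = 59/94 = 0.62766
  clear: recall = 76/85 = 0.89412
Mean = (0.57143 + 0.53191 + 0.62766 + 0.89412) / 4 = 0.6563

0.6563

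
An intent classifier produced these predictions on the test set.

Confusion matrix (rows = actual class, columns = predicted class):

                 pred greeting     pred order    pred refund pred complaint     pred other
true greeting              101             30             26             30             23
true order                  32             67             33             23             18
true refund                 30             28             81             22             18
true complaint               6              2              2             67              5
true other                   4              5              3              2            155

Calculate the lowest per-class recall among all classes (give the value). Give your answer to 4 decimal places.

0.3873

Per-class recall (TP/(TP+FN)):
  greeting: TP=101, FN=30+26+30+23=109 → 101/210 = 0.48095
  order: TP=67, FN=32+33+23+18=106 → 67/173 = 0.38728
  refund: TP=81, FN=30+28+22+18=98 → 81/179 = 0.45251
  complaint: TP=67, FN=6+2+2+5=15 → 67/82 = 0.81707
  other: TP=155, FN=4+5+3+2=14 → 155/169 = 0.91716
Lowest is class 'order' with recall = 0.3873.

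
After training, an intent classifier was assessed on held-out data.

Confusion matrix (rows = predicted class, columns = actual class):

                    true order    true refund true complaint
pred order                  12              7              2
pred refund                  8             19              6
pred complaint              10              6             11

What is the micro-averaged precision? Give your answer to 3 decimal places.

0.519

Micro-averaging pools counts across classes: ΣTP=42, ΣFP=39, ΣFN=39.
Micro-precision = TP/(TP+FP) on pooled counts = 0.519 (equals overall accuracy in single-label multiclass).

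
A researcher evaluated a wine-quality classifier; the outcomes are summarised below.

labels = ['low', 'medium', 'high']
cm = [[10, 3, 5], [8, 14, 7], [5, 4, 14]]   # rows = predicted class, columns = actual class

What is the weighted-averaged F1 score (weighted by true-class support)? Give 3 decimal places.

0.541

Per-class F1 score (2·TP/(2·TP+FP+FN)):
  low: TP=10, FP=3+5=8, FN=8+5=13 → 20/41 = 0.4878
  medium: TP=14, FP=8+7=15, FN=3+4=7 → 28/50 = 0.5600
  high: TP=14, FP=5+4=9, FN=5+7=12 → 28/49 = 0.5714
Weighted-F1 score = Σ (supportᵢ/N)·F1 scoreᵢ with N=70: (23/70)·0.4878 + (21/70)·0.5600 + (26/70)·0.5714 = 0.541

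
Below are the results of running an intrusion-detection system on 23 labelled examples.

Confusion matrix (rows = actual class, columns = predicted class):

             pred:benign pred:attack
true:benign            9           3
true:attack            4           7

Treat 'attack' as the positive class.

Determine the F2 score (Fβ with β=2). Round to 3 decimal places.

0.648

Fβ = (1+β²)·TP / ((1+β²)·TP + β²·FN + FP), with β²=4
= 5·7 / (5·7 + 4·4 + 3) = 0.648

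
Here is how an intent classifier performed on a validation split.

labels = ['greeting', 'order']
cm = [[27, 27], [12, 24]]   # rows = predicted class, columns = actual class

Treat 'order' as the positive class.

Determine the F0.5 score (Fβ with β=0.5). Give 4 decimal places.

Fβ = (1+β²)·TP / ((1+β²)·TP + β²·FN + FP), with β²=1/4
= 1.25·24 / (1.25·24 + 0.25·27 + 12) = 0.6154

0.6154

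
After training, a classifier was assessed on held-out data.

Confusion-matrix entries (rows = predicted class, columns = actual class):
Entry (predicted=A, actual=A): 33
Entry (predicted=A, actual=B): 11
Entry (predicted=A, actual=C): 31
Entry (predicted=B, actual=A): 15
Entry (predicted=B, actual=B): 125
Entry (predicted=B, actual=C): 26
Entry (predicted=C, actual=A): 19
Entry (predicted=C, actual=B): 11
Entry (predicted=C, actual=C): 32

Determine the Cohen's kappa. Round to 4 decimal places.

Observed agreement pₒ = trace/N = 190/303 = 0.62706
Expected agreement pₑ = Σ (rowᵢ·colᵢ)/N² = (67·75 + 147·166 + 89·62)/303² = 0.38063
κ = (pₒ − pₑ)/(1 − pₑ) = (0.62706 − 0.38063)/(1 − 0.38063) = 0.3979

0.3979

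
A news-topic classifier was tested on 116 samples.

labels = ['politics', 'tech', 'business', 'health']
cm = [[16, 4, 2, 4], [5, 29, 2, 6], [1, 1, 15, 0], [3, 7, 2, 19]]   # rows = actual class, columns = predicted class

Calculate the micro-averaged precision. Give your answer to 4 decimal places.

Micro-averaging pools counts across classes: ΣTP=79, ΣFP=37, ΣFN=37.
Micro-precision = TP/(TP+FP) on pooled counts = 0.6810 (equals overall accuracy in single-label multiclass).

0.6810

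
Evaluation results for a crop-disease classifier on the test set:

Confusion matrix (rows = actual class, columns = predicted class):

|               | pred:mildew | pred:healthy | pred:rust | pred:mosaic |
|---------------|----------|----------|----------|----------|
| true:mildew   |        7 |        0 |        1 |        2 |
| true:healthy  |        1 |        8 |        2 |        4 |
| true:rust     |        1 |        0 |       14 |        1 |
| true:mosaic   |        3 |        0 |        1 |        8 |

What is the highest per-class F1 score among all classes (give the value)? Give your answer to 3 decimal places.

Per-class F1 score (2·TP/(2·TP+FP+FN)):
  mildew: TP=7, FP=1+1+3=5, FN=0+1+2=3 → 14/22 = 0.6364
  healthy: TP=8, FP=0+0+0=0, FN=1+2+4=7 → 16/23 = 0.6957
  rust: TP=14, FP=1+2+1=4, FN=1+0+1=2 → 28/34 = 0.8235
  mosaic: TP=8, FP=2+4+1=7, FN=3+0+1=4 → 16/27 = 0.5926
Highest is class 'rust' with F1 score = 0.824.

0.824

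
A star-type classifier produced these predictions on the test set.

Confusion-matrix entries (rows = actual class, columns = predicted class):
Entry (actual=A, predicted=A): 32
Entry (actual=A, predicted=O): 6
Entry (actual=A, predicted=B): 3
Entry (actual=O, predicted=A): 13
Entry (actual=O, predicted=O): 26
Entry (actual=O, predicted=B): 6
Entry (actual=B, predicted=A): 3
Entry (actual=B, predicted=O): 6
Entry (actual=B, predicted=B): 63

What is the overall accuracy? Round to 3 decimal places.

0.766

Accuracy = trace / total = (32+26+63=121) / 158 = 121/158 = 0.766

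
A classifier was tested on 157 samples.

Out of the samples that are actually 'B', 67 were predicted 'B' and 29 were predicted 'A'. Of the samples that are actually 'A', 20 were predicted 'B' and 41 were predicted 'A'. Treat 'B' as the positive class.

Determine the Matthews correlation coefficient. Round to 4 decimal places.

0.3629

MCC = (TP·TN − FP·FN) / √((TP+FP)(TP+FN)(TN+FP)(TN+FN))
Numerator = 67·41 − 20·29 = 2167
Denominator = √(87·96·61·70) = √35663040 = 5971.8540
MCC = 2167 / 5971.8540 = 0.3629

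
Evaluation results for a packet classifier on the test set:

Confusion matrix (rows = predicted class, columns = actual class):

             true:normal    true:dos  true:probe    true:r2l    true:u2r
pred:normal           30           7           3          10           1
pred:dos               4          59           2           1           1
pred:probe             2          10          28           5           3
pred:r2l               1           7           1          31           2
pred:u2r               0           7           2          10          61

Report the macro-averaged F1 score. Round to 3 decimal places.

0.710

Per-class F1 score (2·TP/(2·TP+FP+FN)):
  normal: TP=30, FP=7+3+10+1=21, FN=4+2+1+0=7 → 60/88 = 0.6818
  dos: TP=59, FP=4+2+1+1=8, FN=7+10+7+7=31 → 118/157 = 0.7516
  probe: TP=28, FP=2+10+5+3=20, FN=3+2+1+2=8 → 56/84 = 0.6667
  r2l: TP=31, FP=1+7+1+2=11, FN=10+1+5+10=26 → 62/99 = 0.6263
  u2r: TP=61, FP=0+7+2+10=19, FN=1+1+3+2=7 → 122/148 = 0.8243
Macro-F1 score = mean = (0.6818 + 0.7516 + 0.6667 + 0.6263 + 0.8243) / 5 = 0.710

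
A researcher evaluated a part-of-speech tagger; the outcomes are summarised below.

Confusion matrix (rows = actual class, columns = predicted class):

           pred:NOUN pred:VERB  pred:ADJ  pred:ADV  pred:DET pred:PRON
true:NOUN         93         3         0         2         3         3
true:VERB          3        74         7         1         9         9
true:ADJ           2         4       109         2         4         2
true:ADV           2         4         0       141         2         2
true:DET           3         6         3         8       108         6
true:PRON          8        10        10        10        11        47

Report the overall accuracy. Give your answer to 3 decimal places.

Accuracy = trace / total = (93+74+109+141+108+47=572) / 711 = 572/711 = 0.805

0.805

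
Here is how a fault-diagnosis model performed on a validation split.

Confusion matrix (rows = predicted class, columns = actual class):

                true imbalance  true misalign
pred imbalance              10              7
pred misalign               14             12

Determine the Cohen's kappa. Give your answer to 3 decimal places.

0.046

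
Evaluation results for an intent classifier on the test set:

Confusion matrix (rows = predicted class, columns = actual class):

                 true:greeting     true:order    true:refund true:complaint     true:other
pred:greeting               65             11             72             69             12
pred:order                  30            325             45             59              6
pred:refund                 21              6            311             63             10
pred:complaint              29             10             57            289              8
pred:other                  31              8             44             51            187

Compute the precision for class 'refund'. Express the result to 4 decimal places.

0.7567

precision = TP/(TP+FP).
refund: TP=311, FP=21+6+63+10=100 → 311/411 = 0.75669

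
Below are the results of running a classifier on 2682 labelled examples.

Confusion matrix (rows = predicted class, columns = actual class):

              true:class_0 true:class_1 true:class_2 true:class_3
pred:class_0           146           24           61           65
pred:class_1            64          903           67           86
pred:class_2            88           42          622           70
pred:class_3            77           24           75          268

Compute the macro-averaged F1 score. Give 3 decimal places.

0.655

Per-class F1 score (2·TP/(2·TP+FP+FN)):
  class_0: TP=146, FP=24+61+65=150, FN=64+88+77=229 → 292/671 = 0.4352
  class_1: TP=903, FP=64+67+86=217, FN=24+42+24=90 → 1806/2113 = 0.8547
  class_2: TP=622, FP=88+42+70=200, FN=61+67+75=203 → 1244/1647 = 0.7553
  class_3: TP=268, FP=77+24+75=176, FN=65+86+70=221 → 536/933 = 0.5745
Macro-F1 score = mean = (0.4352 + 0.8547 + 0.7553 + 0.5745) / 4 = 0.655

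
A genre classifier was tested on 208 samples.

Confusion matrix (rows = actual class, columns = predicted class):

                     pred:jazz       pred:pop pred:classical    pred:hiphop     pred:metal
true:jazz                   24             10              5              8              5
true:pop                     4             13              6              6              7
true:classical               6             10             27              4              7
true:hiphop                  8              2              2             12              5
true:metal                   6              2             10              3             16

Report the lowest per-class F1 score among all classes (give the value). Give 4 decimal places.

0.3562

Per-class F1 score (2·TP/(2·TP+FP+FN)):
  jazz: TP=24, FP=4+6+8+6=24, FN=10+5+8+5=28 → 48/100 = 0.48000
  pop: TP=13, FP=10+10+2+2=24, FN=4+6+6+7=23 → 26/73 = 0.35616
  classical: TP=27, FP=5+6+2+10=23, FN=6+10+4+7=27 → 54/104 = 0.51923
  hiphop: TP=12, FP=8+6+4+3=21, FN=8+2+2+5=17 → 24/62 = 0.38710
  metal: TP=16, FP=5+7+7+5=24, FN=6+2+10+3=21 → 32/77 = 0.41558
Lowest is class 'pop' with F1 score = 0.3562.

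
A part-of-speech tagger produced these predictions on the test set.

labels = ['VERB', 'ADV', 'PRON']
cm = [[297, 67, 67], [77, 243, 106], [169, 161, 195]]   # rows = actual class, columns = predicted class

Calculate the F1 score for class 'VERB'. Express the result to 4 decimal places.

0.6099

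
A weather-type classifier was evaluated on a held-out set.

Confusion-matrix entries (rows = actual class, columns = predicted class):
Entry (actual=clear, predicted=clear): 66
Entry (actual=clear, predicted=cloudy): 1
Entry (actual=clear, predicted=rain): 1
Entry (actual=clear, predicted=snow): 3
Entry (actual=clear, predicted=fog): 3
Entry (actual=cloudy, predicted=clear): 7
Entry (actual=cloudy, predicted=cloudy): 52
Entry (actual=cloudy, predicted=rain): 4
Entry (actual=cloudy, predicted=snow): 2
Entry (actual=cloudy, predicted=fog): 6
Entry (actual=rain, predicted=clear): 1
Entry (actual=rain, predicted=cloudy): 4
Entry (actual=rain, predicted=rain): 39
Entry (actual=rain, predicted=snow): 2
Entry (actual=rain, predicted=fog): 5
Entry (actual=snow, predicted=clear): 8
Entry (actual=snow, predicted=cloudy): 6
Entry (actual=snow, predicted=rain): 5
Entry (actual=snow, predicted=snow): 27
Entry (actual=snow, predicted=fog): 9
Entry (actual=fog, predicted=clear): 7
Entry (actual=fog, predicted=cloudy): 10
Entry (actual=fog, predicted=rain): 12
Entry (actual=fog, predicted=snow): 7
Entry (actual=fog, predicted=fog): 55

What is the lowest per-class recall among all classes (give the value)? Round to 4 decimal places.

Per-class recall (TP/(TP+FN)):
  clear: TP=66, FN=1+1+3+3=8 → 66/74 = 0.89189
  cloudy: TP=52, FN=7+4+2+6=19 → 52/71 = 0.73239
  rain: TP=39, FN=1+4+2+5=12 → 39/51 = 0.76471
  snow: TP=27, FN=8+6+5+9=28 → 27/55 = 0.49091
  fog: TP=55, FN=7+10+12+7=36 → 55/91 = 0.60440
Lowest is class 'snow' with recall = 0.4909.

0.4909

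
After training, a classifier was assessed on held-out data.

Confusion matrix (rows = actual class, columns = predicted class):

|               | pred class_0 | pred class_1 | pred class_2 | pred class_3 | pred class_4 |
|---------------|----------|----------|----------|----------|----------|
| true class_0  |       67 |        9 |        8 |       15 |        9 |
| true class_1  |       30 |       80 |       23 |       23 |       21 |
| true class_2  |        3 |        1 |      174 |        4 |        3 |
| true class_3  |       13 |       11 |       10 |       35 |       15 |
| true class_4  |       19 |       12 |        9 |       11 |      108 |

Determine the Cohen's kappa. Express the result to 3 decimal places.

0.557

Observed agreement pₒ = trace/N = 464/713 = 0.6508
Expected agreement pₑ = Σ (rowᵢ·colᵢ)/N² = (108·132 + 177·113 + 185·224 + 84·88 + 159·156)/713² = 0.2122
κ = (pₒ − pₑ)/(1 − pₑ) = (0.6508 − 0.2122)/(1 − 0.2122) = 0.557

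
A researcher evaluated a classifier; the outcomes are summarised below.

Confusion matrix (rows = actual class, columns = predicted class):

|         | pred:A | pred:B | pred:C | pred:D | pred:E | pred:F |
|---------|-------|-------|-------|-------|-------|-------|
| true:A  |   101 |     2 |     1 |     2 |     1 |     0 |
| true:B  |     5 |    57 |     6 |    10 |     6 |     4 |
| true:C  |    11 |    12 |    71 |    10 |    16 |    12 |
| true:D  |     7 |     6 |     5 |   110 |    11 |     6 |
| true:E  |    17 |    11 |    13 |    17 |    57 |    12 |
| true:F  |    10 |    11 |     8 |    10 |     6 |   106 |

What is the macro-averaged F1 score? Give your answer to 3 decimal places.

0.659

Per-class F1 score (2·TP/(2·TP+FP+FN)):
  A: TP=101, FP=5+11+7+17+10=50, FN=2+1+2+1+0=6 → 202/258 = 0.7829
  B: TP=57, FP=2+12+6+11+11=42, FN=5+6+10+6+4=31 → 114/187 = 0.6096
  C: TP=71, FP=1+6+5+13+8=33, FN=11+12+10+16+12=61 → 142/236 = 0.6017
  D: TP=110, FP=2+10+10+17+10=49, FN=7+6+5+11+6=35 → 220/304 = 0.7237
  E: TP=57, FP=1+6+16+11+6=40, FN=17+11+13+17+12=70 → 114/224 = 0.5089
  F: TP=106, FP=0+4+12+6+12=34, FN=10+11+8+10+6=45 → 212/291 = 0.7285
Macro-F1 score = mean = (0.7829 + 0.6096 + 0.6017 + 0.7237 + 0.5089 + 0.7285) / 6 = 0.659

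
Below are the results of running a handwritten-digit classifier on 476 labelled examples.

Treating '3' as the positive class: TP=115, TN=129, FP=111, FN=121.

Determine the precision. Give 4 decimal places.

0.5088

Precision = TP/(TP+FP) = 115/(115+111) = 115/226 = 0.5088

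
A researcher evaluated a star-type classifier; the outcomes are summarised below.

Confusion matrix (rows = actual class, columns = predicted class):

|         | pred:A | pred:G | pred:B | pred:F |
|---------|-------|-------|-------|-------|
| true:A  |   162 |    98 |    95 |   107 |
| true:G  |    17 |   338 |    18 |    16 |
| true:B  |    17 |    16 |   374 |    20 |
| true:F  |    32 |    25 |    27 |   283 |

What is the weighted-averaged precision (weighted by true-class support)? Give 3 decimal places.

0.704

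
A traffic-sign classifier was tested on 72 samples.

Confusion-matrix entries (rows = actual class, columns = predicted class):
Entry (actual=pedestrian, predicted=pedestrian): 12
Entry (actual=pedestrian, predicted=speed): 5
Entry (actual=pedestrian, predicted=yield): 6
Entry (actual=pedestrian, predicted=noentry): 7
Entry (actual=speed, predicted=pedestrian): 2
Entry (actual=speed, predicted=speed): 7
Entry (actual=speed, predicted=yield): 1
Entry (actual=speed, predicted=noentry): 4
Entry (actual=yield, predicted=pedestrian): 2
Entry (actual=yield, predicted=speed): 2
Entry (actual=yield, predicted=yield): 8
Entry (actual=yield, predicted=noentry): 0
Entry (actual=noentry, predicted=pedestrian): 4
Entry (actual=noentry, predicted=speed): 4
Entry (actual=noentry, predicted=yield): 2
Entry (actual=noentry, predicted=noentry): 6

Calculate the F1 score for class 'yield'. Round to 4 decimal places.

Take TP from the diagonal, FP from the rest of the 'yield' prediction marginal, FN from the rest of the 'yield' actual marginal.
F1 score = 2·TP/(2·TP+FP+FN).
yield: TP=8, FP=6+1+2=9, FN=2+2+0=4 → 16/29 = 0.55172

0.5517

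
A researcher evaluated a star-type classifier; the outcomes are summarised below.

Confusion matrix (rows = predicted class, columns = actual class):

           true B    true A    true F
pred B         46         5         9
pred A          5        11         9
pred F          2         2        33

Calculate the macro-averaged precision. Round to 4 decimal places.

Per-class precision (TP/(TP+FP)):
  B: TP=46, FP=5+9=14 → 46/60 = 0.76667
  A: TP=11, FP=5+9=14 → 11/25 = 0.44000
  F: TP=33, FP=2+2=4 → 33/37 = 0.89189
Macro-precision = mean = (0.76667 + 0.44000 + 0.89189) / 3 = 0.6995

0.6995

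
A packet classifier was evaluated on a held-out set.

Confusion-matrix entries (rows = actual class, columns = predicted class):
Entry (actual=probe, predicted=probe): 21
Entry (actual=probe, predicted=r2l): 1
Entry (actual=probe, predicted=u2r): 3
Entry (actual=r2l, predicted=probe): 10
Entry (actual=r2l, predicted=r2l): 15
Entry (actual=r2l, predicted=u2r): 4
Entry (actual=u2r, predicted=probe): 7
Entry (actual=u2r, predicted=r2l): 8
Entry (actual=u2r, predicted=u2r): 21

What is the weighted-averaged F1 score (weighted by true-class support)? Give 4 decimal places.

0.6301

Per-class F1 score (2·TP/(2·TP+FP+FN)):
  probe: TP=21, FP=10+7=17, FN=1+3=4 → 42/63 = 0.66667
  r2l: TP=15, FP=1+8=9, FN=10+4=14 → 30/53 = 0.56604
  u2r: TP=21, FP=3+4=7, FN=7+8=15 → 42/64 = 0.65625
Weighted-F1 score = Σ (supportᵢ/N)·F1 scoreᵢ with N=90: (25/90)·0.66667 + (29/90)·0.56604 + (36/90)·0.65625 = 0.6301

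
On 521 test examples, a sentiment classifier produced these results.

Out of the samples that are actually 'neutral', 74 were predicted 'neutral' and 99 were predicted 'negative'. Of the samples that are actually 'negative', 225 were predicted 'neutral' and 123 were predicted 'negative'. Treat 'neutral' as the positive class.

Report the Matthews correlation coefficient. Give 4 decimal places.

-0.2084

MCC = (TP·TN − FP·FN) / √((TP+FP)(TP+FN)(TN+FP)(TN+FN))
Numerator = 74·123 − 225·99 = -13173
Denominator = √(299·173·348·222) = √3996221112 = 63215.6714
MCC = -13173 / 63215.6714 = -0.2084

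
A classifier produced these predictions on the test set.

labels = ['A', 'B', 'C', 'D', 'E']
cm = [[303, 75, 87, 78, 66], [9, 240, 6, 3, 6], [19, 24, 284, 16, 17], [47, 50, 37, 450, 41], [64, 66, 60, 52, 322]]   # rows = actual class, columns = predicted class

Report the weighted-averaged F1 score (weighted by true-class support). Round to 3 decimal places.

0.656

Per-class F1 score (2·TP/(2·TP+FP+FN)):
  A: TP=303, FP=9+19+47+64=139, FN=75+87+78+66=306 → 606/1051 = 0.5766
  B: TP=240, FP=75+24+50+66=215, FN=9+6+3+6=24 → 480/719 = 0.6676
  C: TP=284, FP=87+6+37+60=190, FN=19+24+16+17=76 → 568/834 = 0.6811
  D: TP=450, FP=78+3+16+52=149, FN=47+50+37+41=175 → 900/1224 = 0.7353
  E: TP=322, FP=66+6+17+41=130, FN=64+66+60+52=242 → 644/1016 = 0.6339
Weighted-F1 score = Σ (supportᵢ/N)·F1 scoreᵢ with N=2422: (609/2422)·0.5766 + (264/2422)·0.6676 + (360/2422)·0.6811 + (625/2422)·0.7353 + (564/2422)·0.6339 = 0.656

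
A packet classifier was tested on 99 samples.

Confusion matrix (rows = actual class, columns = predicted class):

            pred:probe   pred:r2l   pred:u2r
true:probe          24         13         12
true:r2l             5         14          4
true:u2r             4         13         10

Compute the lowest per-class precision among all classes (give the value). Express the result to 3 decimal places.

Per-class precision (TP/(TP+FP)):
  probe: TP=24, FP=5+4=9 → 24/33 = 0.7273
  r2l: TP=14, FP=13+13=26 → 14/40 = 0.3500
  u2r: TP=10, FP=12+4=16 → 10/26 = 0.3846
Lowest is class 'r2l' with precision = 0.350.

0.350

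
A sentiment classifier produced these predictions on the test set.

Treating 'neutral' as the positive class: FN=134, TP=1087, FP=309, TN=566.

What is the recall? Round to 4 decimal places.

0.8903

Recall = TP/(TP+FN) = 1087/(1087+134) = 1087/1221 = 0.8903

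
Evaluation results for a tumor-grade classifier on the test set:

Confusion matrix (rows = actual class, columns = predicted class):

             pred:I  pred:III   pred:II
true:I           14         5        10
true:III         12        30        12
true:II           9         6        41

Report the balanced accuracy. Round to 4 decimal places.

Balanced accuracy = mean of per-class recall.
  I: recall = 14/29 = 0.48276
  III: recall = 30/54 = 0.55556
  II: recall = 41/56 = 0.73214
Mean = (0.48276 + 0.55556 + 0.73214) / 3 = 0.5902

0.5902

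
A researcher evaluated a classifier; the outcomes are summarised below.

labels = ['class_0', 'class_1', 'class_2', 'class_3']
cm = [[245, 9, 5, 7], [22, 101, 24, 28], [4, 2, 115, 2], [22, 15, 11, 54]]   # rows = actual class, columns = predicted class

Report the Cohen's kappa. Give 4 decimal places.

0.6808

Observed agreement pₒ = trace/N = 515/666 = 0.77327
Expected agreement pₑ = Σ (rowᵢ·colᵢ)/N² = (266·293 + 175·127 + 123·155 + 102·91)/666² = 0.28973
κ = (pₒ − pₑ)/(1 − pₑ) = (0.77327 − 0.28973)/(1 − 0.28973) = 0.6808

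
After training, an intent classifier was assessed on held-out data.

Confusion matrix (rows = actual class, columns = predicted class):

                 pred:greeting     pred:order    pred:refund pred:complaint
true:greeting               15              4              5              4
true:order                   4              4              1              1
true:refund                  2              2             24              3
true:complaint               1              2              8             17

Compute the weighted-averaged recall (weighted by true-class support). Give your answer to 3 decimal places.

Per-class recall (TP/(TP+FN)):
  greeting: TP=15, FN=4+5+4=13 → 15/28 = 0.5357
  order: TP=4, FN=4+1+1=6 → 4/10 = 0.4000
  refund: TP=24, FN=2+2+3=7 → 24/31 = 0.7742
  complaint: TP=17, FN=1+2+8=11 → 17/28 = 0.6071
Weighted-recall = Σ (supportᵢ/N)·recallᵢ with N=97: (28/97)·0.5357 + (10/97)·0.4000 + (31/97)·0.7742 + (28/97)·0.6071 = 0.619

0.619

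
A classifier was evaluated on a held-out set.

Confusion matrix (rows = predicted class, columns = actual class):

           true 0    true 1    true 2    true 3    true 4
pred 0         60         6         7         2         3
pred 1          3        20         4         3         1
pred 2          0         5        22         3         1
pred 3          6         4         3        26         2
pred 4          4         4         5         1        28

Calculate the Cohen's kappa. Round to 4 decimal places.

Observed agreement pₒ = trace/N = 156/223 = 0.69955
Expected agreement pₑ = Σ (rowᵢ·colᵢ)/N² = (73·78 + 39·31 + 41·31 + 35·41 + 35·42)/223² = 0.22279
κ = (pₒ − pₑ)/(1 − pₑ) = (0.69955 − 0.22279)/(1 − 0.22279) = 0.6134

0.6134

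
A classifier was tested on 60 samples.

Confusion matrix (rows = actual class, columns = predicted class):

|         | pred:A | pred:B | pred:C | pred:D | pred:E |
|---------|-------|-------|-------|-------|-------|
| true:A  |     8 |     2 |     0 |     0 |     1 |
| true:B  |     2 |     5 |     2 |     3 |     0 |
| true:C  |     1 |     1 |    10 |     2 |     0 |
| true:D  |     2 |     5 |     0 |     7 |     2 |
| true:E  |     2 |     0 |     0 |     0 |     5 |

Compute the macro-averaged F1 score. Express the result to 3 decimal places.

0.590

Per-class F1 score (2·TP/(2·TP+FP+FN)):
  A: TP=8, FP=2+1+2+2=7, FN=2+0+0+1=3 → 16/26 = 0.6154
  B: TP=5, FP=2+1+5+0=8, FN=2+2+3+0=7 → 10/25 = 0.4000
  C: TP=10, FP=0+2+0+0=2, FN=1+1+2+0=4 → 20/26 = 0.7692
  D: TP=7, FP=0+3+2+0=5, FN=2+5+0+2=9 → 14/28 = 0.5000
  E: TP=5, FP=1+0+0+2=3, FN=2+0+0+0=2 → 10/15 = 0.6667
Macro-F1 score = mean = (0.6154 + 0.4000 + 0.7692 + 0.5000 + 0.6667) / 5 = 0.590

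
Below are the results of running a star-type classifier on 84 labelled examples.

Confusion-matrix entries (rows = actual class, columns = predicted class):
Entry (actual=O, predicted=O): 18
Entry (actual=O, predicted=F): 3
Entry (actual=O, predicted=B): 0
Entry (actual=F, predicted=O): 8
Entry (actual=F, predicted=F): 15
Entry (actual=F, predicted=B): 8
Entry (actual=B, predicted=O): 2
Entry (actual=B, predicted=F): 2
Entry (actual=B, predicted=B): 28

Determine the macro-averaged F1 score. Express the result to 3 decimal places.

0.715

Per-class F1 score (2·TP/(2·TP+FP+FN)):
  O: TP=18, FP=8+2=10, FN=3+0=3 → 36/49 = 0.7347
  F: TP=15, FP=3+2=5, FN=8+8=16 → 30/51 = 0.5882
  B: TP=28, FP=0+8=8, FN=2+2=4 → 56/68 = 0.8235
Macro-F1 score = mean = (0.7347 + 0.5882 + 0.8235) / 3 = 0.715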